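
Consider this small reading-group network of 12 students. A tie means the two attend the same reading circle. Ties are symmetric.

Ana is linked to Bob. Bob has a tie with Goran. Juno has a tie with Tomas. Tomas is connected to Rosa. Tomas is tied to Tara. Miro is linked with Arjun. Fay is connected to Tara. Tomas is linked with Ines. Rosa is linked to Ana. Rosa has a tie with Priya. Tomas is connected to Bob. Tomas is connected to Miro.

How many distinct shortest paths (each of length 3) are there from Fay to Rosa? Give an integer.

The shortest distance is 3, and the only length-3 path is Fay–Tara–Tomas–Rosa. So there is exactly 1 shortest path.

1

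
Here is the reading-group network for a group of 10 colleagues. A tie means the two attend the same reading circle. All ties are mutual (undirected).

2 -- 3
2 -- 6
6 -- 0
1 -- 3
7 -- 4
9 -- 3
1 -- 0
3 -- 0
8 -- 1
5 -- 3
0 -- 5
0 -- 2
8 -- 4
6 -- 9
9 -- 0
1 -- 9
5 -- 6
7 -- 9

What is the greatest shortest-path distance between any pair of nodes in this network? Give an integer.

4

Eccentricity of each node (its greatest distance to any other): 0:3, 1:2, 2:4, 3:3, 4:4, 5:4, 6:3, 7:3, 8:3, 9:2.
The maximum eccentricity is 4, realized for instance by the pair 2–4 via 2 – 6 – 9 – 7 – 4. So the diameter is 4.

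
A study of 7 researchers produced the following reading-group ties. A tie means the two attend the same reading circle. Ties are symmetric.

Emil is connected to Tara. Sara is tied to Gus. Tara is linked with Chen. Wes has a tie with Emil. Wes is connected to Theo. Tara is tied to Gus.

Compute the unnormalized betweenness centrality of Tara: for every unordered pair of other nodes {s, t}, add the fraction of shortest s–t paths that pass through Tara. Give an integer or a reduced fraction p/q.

Pairs whose geodesics pass through Tara — Wes–Gus: 1; Wes–Chen: 1; Wes–Sara: 1; Theo–Gus: 1; Theo–Chen: 1; Theo–Sara: 1; Emil–Gus: 1; Emil–Chen: 1; Emil–Sara: 1; Gus–Chen: 1; Chen–Sara: 1.
All other pairs contribute 0.
Summing the contributions gives betweenness(Tara) = 11.

11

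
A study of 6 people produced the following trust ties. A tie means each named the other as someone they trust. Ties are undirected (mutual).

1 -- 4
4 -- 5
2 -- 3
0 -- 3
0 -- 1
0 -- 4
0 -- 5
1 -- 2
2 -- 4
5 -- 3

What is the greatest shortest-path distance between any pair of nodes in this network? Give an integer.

2

Eccentricity of each node (its greatest distance to any other): 0:2, 1:2, 2:2, 3:2, 4:2, 5:2.
The maximum eccentricity is 2, realized for instance by the pair 4–3 via 4 – 0 – 3. So the diameter is 2.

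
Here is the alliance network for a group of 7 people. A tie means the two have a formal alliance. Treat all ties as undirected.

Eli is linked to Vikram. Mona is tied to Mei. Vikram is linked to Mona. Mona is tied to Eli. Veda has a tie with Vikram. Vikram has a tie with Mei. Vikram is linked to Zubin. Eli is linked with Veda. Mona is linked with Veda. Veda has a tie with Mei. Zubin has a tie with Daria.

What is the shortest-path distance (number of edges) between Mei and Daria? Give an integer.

3

One shortest route is Mei – Vikram – Zubin – Daria, which uses 3 edges, and at distance 2 from Mei we only reach {Eli, Zubin}, which does not include Daria. So d(Mei,Daria) = 3.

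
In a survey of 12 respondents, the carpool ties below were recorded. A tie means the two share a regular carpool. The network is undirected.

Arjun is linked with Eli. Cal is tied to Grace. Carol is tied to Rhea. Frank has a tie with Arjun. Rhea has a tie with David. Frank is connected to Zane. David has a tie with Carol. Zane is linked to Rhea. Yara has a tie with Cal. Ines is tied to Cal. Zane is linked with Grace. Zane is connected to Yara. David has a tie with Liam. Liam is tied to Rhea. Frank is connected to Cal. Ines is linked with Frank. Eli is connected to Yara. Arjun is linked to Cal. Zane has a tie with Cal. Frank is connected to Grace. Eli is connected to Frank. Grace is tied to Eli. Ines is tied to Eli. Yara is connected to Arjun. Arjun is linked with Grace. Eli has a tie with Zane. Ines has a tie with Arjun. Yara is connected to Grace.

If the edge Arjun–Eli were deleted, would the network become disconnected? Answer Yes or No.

Even without that edge, Arjun still reaches Eli via Arjun – Ines – Eli, so the network stays connected. Not a bridge.

No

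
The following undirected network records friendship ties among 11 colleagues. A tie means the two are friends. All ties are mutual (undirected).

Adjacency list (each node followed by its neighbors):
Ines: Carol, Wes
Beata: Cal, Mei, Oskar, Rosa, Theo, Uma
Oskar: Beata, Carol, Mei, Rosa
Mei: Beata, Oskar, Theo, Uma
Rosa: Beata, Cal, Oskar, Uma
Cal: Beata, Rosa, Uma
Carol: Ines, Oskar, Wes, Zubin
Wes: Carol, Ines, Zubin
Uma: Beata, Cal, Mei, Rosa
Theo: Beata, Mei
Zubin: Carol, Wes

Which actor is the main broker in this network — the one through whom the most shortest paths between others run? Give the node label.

Unnormalized betweenness of each node: Beata:10, Cal:0, Carol:43/2, Ines:0, Mei:14/3, Oskar:73/3, Rosa:25/6, Theo:0, Uma:5/6, Wes:1/2, Zubin:0.
Oskar has the largest value, 73/3, making it the main broker — the node through which the most shortest paths run.

Oskar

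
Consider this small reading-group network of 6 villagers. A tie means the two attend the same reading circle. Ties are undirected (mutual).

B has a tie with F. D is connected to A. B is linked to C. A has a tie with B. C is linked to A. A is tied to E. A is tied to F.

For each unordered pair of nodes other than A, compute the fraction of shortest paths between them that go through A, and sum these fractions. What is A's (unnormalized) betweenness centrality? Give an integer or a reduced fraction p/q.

Pairs whose geodesics pass through A — D–F: 1; D–E: 1; D–B: 1; D–C: 1; F–E: 1; F–C: 1/2; E–B: 1; E–C: 1.
All other pairs contribute 0.
Summing the contributions gives betweenness(A) = 15/2.

15/2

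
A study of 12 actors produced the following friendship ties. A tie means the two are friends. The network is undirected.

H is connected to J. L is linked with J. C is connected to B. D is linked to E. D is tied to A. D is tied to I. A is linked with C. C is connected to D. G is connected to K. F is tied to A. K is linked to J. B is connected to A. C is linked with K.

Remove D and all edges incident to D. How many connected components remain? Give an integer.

Without D, the remaining ties split the others into: {A, B, C, F, G, H, J, K, L}; {E}; {I}.
That's 3 separate components.

3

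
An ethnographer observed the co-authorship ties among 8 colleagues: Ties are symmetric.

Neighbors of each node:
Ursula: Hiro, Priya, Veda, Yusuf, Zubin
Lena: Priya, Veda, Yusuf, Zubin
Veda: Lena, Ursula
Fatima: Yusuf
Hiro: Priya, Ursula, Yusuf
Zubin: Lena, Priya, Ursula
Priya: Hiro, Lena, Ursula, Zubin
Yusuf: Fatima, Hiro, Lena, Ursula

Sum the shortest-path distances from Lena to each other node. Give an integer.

10

Distances from Lena: Fatima:2, Hiro:2, Priya:1, Ursula:2, Veda:1, Yusuf:1, Zubin:1.
Sum = 2 + 2 + 1 + 2 + 1 + 1 + 1 = 10.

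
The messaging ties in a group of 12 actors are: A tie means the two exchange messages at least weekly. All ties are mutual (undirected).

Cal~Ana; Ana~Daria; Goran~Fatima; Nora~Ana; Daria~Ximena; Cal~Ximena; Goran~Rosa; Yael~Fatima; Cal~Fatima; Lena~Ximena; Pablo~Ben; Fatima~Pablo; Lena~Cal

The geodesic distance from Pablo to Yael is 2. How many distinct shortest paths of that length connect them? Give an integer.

1

The shortest distance is 2, and the only length-2 path is Pablo–Fatima–Yael. So there is exactly 1 shortest path.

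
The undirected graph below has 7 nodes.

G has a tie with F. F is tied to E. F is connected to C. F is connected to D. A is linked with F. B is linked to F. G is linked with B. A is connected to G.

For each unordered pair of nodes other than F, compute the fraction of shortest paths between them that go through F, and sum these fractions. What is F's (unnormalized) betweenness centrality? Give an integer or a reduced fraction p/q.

Pairs whose geodesics pass through F — B–E: 1; B–C: 1; B–D: 1; B–A: 1/2; G–E: 1; G–C: 1; G–D: 1; E–C: 1; E–D: 1; E–A: 1; C–D: 1; C–A: 1; D–A: 1.
All other pairs contribute 0.
Summing the contributions gives betweenness(F) = 25/2.

25/2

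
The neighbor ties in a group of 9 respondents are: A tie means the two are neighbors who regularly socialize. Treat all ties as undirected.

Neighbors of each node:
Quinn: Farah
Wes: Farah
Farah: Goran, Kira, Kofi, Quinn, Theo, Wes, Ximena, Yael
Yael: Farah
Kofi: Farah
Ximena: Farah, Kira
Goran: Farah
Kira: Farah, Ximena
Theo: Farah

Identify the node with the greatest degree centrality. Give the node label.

Degrees — Farah:8, Goran:1, Kira:2, Kofi:1, Quinn:1, Theo:1, Wes:1, Ximena:2, Yael:1.
The maximum is 8, attained only by Farah.

Farah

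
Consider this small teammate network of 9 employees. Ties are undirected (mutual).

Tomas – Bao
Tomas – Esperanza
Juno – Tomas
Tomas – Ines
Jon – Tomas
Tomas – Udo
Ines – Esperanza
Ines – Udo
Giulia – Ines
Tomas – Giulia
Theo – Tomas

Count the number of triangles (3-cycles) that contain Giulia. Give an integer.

Giulia's neighbors: Ines and Tomas.
Neighbor pairs that are themselves tied: Giulia–Ines–Tomas. Each forms one triangle with Giulia, for 1 in total.

1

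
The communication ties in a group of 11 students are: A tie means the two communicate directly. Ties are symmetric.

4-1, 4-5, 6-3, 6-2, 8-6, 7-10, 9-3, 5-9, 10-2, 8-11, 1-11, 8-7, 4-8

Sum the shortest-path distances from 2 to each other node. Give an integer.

Distances from 2: 1:4, 3:2, 4:3, 5:4, 6:1, 7:2, 8:2, 9:3, 10:1, 11:3.
Sum = 4 + 2 + 3 + 4 + 1 + 2 + 2 + 3 + 1 + 3 = 25.

25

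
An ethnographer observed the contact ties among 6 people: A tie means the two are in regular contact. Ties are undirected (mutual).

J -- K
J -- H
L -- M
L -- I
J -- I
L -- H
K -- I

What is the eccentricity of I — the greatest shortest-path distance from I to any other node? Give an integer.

Distances from I: H:2, J:1, K:1, L:1, M:2.
The largest is 2 (to H and M), so the eccentricity of I is 2.

2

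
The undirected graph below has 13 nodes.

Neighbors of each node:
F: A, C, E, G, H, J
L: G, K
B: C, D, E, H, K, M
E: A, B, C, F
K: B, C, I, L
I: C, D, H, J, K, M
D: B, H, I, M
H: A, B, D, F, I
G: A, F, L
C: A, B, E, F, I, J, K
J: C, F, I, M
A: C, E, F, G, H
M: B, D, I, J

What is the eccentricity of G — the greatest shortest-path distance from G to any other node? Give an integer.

Distances from G: A:1, B:3, C:2, D:3, E:2, F:1, H:2, I:3, J:2, K:2, L:1, M:3.
The largest is 3 (to B, I, D, and M), so the eccentricity of G is 3.

3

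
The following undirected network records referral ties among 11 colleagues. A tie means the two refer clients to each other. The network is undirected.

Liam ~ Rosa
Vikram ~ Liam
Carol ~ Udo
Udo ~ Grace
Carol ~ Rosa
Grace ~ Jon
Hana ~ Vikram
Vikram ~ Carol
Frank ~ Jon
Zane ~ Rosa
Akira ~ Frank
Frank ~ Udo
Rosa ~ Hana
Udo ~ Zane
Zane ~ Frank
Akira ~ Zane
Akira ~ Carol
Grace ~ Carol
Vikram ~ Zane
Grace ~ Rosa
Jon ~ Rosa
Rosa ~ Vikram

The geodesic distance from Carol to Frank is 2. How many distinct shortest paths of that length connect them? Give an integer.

The shortest distance is 2. The length-2 paths are: Carol–Akira–Frank; Carol–Udo–Frank.
That gives 2 distinct shortest paths.

2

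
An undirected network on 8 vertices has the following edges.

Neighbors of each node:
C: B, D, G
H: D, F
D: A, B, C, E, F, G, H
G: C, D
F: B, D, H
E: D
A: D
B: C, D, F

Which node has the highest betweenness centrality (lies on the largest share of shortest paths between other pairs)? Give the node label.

Unnormalized betweenness of each node: A:0, B:1/2, C:1/2, D:31/2, E:0, F:1/2, G:0, H:0.
D has the largest value, 31/2, making it the main broker — the node through which the most shortest paths run.

D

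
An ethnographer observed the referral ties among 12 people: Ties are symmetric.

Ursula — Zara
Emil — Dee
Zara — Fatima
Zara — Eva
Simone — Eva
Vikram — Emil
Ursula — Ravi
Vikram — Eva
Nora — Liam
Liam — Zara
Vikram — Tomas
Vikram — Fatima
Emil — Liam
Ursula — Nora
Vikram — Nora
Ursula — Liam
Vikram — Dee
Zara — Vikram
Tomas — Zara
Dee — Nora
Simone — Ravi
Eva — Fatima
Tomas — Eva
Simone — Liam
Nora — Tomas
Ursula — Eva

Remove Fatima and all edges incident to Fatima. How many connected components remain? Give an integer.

1

Fatima's neighbors (Eva, Vikram, and Zara) remain reachable from one another through other ties, so the rest of the network stays in one piece.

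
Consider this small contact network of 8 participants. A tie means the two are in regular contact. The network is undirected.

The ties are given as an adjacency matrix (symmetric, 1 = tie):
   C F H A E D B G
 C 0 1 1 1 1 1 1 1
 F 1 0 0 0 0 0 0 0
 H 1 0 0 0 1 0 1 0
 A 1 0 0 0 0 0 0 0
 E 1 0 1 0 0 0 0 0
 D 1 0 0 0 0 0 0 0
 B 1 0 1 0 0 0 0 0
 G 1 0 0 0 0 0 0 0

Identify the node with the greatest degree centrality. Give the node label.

C

Degrees — A:1, B:2, C:7, D:1, E:2, F:1, G:1, H:3.
The maximum is 7, attained only by C.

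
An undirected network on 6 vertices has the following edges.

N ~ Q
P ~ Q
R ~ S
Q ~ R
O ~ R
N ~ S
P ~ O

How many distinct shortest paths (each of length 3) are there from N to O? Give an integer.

The shortest distance is 3. The length-3 paths are: N–Q–P–O; N–S–R–O; N–Q–R–O.
That gives 3 distinct shortest paths.

3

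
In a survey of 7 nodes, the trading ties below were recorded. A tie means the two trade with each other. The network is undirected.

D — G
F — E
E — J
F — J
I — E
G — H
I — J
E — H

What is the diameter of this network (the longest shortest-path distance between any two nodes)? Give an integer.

4

Eccentricity of each node (its greatest distance to any other): D:4, E:3, F:4, G:3, H:2, I:4, J:4.
The maximum eccentricity is 4, realized for instance by the pair I–D via I – E – H – G – D. So the diameter is 4.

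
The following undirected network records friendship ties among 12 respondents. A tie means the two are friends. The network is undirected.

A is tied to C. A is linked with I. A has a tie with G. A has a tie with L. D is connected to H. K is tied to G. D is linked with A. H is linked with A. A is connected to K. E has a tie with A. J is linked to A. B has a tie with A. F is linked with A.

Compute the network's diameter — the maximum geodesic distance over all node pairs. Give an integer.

2

Eccentricity of each node (its greatest distance to any other): A:1, B:2, C:2, D:2, E:2, F:2, G:2, H:2, I:2, J:2, K:2, L:2.
The maximum eccentricity is 2, realized for instance by the pair L–G via L – A – G. So the diameter is 2.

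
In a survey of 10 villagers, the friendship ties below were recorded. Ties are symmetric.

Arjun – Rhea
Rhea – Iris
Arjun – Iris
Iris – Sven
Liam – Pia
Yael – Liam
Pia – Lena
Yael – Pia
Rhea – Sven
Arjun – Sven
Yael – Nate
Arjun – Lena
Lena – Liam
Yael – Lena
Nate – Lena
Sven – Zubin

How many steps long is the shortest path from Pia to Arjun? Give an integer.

2

One shortest route is Pia – Lena – Arjun, which uses 2 edges, and Pia and Arjun are not directly tied, so nothing shorter exists. So d(Pia,Arjun) = 2.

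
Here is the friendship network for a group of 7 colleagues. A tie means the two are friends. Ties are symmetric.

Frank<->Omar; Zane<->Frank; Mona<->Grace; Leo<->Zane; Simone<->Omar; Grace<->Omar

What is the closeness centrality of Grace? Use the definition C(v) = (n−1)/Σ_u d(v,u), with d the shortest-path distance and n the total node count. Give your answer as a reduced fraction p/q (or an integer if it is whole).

Distances from Grace: Frank:2, Leo:4, Mona:1, Omar:1, Simone:2, Zane:3. Sum = 13.
n = 7, so closeness = 6/13.

6/13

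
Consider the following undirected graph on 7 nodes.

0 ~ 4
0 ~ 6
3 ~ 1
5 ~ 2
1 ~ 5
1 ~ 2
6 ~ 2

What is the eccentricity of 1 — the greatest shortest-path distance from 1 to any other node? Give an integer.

Distances from 1: 0:3, 2:1, 3:1, 4:4, 5:1, 6:2.
The largest is 4 (to 4), so the eccentricity of 1 is 4.

4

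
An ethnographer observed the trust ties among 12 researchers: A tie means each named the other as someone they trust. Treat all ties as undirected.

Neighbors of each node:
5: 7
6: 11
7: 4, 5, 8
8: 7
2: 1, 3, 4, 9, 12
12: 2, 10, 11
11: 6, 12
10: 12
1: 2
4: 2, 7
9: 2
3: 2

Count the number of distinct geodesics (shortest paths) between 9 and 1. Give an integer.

1

The shortest distance is 2, and the only length-2 path is 9–2–1. So there is exactly 1 shortest path.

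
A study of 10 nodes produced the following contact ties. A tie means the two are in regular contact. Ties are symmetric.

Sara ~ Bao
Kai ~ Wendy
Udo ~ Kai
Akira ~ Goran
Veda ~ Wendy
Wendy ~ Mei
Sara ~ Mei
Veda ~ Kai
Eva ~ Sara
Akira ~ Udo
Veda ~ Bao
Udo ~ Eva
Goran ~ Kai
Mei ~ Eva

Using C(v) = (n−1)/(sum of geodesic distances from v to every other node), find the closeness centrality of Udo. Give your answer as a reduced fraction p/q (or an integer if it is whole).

9/16

Distances from Udo: Akira:1, Bao:3, Eva:1, Goran:2, Kai:1, Mei:2, Sara:2, Veda:2, Wendy:2. Sum = 16.
n = 10, so closeness = 9/16.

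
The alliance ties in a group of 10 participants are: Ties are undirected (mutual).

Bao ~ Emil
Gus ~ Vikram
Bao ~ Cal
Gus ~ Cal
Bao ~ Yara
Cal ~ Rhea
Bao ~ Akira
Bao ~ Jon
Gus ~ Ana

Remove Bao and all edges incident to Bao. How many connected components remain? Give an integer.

Without Bao, the remaining ties split the others into: {Ana, Cal, Gus, Rhea, Vikram}; {Emil}; {Yara}; {Akira}; {Jon}.
That's 5 separate components.

5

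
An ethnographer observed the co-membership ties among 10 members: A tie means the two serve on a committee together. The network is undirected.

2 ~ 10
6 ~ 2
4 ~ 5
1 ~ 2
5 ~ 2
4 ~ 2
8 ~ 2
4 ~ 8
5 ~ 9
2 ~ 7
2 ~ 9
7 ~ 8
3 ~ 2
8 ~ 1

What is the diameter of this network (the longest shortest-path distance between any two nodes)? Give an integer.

Eccentricity of each node (its greatest distance to any other): 1:2, 2:1, 3:2, 4:2, 5:2, 6:2, 7:2, 8:2, 9:2, 10:2.
The maximum eccentricity is 2, realized for instance by the pair 7–6 via 7 – 2 – 6. So the diameter is 2.

2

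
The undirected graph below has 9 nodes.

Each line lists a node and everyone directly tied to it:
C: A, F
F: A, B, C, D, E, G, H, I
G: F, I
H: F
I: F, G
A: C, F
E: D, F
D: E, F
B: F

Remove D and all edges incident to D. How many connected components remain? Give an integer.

1

D's neighbors (E and F) remain reachable from one another through other ties, so the rest of the network stays in one piece.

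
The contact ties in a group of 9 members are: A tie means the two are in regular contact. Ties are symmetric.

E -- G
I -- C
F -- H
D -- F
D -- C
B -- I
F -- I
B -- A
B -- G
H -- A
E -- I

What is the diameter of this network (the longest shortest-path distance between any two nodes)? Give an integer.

Eccentricity of each node (its greatest distance to any other): A:3, B:3, C:3, D:4, E:3, F:3, G:4, H:3, I:2.
The maximum eccentricity is 4, realized for instance by the pair G–D via G – E – I – C – D. So the diameter is 4.

4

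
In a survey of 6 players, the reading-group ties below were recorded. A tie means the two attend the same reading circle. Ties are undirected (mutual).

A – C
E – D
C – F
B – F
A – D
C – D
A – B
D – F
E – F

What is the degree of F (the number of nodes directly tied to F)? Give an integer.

4

F is directly tied to B, C, D, and E. That is 4 neighbors, so the degree of F is 4.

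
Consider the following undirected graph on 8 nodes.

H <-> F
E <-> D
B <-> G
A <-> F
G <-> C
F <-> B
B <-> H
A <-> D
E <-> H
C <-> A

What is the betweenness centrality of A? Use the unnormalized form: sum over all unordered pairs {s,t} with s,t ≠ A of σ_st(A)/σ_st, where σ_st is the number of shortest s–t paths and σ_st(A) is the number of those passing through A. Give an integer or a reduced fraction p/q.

6

Pairs whose geodesics pass through A — F–C: 1; F–D: 1; B–D: 1/2; G–D: 1; C–D: 1; C–E: 1; C–H: 1/2.
All other pairs contribute 0.
Summing the contributions gives betweenness(A) = 6.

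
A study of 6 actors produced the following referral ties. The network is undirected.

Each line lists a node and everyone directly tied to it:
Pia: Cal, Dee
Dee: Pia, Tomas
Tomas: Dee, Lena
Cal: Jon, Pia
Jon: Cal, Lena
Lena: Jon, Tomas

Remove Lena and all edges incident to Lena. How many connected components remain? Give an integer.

Lena's neighbors (Jon and Tomas) remain reachable from one another through other ties, so the rest of the network stays in one piece.

1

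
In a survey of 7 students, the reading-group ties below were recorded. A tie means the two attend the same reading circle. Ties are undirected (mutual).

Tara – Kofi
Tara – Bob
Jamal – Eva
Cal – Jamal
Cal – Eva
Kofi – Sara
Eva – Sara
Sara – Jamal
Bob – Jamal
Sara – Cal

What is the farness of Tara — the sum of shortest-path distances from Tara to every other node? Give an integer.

Distances from Tara: Bob:1, Cal:3, Eva:3, Jamal:2, Kofi:1, Sara:2.
Sum = 1 + 3 + 3 + 2 + 1 + 2 = 12.

12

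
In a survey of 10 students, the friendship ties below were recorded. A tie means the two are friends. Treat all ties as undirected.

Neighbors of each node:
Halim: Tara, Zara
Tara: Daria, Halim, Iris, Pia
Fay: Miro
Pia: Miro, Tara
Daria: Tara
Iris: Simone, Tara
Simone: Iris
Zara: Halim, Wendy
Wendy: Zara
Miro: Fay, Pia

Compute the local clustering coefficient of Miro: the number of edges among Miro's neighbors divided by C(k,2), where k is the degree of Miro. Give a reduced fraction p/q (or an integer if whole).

Miro's neighbors: Fay and Pia (k = 2).
Possible neighbor pairs: C(2,2) = 1. Edges among them: none → e = 0.
Clustering(Miro) = 0/1.

0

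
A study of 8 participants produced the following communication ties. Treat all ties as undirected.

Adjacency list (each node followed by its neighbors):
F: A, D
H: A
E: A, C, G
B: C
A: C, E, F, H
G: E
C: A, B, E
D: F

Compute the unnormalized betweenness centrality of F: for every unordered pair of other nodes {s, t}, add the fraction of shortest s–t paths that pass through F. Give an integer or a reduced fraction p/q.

Pairs whose geodesics pass through F — D–C: 1; D–G: 1; D–E: 1; D–A: 1; D–H: 1; D–B: 1.
All other pairs contribute 0.
Summing the contributions gives betweenness(F) = 6.

6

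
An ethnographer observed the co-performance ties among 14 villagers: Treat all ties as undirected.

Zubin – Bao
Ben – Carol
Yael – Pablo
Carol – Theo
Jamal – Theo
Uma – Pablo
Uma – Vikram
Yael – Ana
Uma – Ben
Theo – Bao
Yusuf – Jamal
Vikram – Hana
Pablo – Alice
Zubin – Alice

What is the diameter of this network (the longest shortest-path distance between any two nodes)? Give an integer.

Eccentricity of each node (its greatest distance to any other): Alice:5, Ana:8, Bao:6, Ben:4, Carol:5, Hana:7, Jamal:7, Pablo:6, Theo:6, Uma:5, Vikram:6, Yael:7, Yusuf:8, Zubin:5.
The maximum eccentricity is 8, realized for instance by the pair Ana–Yusuf via Ana – Yael – Pablo – Uma – Ben – Carol – Theo – Jamal – Yusuf. So the diameter is 8.

8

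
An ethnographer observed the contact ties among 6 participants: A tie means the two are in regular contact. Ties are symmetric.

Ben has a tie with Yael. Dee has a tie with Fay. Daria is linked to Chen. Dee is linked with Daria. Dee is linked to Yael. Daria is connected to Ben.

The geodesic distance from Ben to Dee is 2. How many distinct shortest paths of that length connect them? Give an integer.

The shortest distance is 2. The length-2 paths are: Ben–Yael–Dee; Ben–Daria–Dee.
That gives 2 distinct shortest paths.

2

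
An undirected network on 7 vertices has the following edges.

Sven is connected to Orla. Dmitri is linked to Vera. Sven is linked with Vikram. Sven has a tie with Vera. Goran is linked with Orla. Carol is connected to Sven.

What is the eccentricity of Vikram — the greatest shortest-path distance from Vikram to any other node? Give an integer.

3

Distances from Vikram: Carol:2, Dmitri:3, Goran:3, Orla:2, Sven:1, Vera:2.
The largest is 3 (to Dmitri and Goran), so the eccentricity of Vikram is 3.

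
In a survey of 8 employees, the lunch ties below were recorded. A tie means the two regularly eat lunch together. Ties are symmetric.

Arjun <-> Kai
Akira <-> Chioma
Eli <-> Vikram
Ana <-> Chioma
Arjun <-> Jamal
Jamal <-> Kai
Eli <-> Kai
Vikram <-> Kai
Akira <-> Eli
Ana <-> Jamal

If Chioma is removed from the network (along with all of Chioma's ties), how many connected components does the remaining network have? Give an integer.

1

Chioma's neighbors (Akira and Ana) remain reachable from one another through other ties, so the rest of the network stays in one piece.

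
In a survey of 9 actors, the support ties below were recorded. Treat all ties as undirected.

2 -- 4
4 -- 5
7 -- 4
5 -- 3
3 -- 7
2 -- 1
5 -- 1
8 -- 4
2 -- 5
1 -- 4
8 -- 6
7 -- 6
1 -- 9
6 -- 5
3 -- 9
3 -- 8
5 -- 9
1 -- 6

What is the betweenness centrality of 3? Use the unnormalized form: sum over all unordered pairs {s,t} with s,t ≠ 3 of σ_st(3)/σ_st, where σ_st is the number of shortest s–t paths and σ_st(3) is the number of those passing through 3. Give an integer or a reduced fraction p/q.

Pairs whose geodesics pass through 3 — 5–7: 1/3; 5–8: 1/3; 7–9: 1; 7–8: 1/3; 9–8: 1.
All other pairs contribute 0.
Summing the contributions gives betweenness(3) = 3.

3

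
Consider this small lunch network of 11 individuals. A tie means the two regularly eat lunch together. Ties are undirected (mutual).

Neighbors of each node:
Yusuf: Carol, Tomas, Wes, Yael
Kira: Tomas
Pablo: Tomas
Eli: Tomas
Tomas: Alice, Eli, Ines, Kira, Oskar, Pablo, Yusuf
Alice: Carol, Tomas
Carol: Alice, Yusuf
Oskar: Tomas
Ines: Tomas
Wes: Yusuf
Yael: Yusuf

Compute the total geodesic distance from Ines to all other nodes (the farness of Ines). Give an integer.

22

Distances from Ines: Alice:2, Carol:3, Eli:2, Kira:2, Oskar:2, Pablo:2, Tomas:1, Wes:3, Yael:3, Yusuf:2.
Sum = 2 + 3 + 2 + 2 + 2 + 2 + 1 + 3 + 3 + 2 = 22.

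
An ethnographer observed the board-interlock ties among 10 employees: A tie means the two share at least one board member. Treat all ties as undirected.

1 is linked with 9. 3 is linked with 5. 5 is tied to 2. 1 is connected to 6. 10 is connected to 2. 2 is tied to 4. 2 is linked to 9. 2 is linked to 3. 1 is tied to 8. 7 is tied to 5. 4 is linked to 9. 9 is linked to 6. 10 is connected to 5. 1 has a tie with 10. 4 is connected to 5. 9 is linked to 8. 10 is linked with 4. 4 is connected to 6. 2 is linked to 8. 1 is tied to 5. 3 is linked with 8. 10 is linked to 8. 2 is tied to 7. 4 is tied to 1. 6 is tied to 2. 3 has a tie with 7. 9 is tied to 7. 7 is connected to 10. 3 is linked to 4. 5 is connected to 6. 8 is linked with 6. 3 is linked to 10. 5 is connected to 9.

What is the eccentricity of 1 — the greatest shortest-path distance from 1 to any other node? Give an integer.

2

Distances from 1: 2:2, 3:2, 4:1, 5:1, 6:1, 7:2, 8:1, 9:1, 10:1.
The largest is 2 (to 7, 2, and 3), so the eccentricity of 1 is 2.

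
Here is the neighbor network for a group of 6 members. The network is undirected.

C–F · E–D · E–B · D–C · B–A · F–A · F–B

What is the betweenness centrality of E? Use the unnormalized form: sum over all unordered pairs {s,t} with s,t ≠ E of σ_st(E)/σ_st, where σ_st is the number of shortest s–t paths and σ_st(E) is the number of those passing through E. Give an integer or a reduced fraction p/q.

Pairs whose geodesics pass through E — D–B: 1; D–A: 1/2.
All other pairs contribute 0.
Summing the contributions gives betweenness(E) = 3/2.

3/2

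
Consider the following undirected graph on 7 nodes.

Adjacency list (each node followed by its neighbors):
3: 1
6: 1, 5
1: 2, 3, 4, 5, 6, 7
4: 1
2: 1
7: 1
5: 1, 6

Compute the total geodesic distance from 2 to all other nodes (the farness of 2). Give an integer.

Distances from 2: 1:1, 3:2, 4:2, 5:2, 6:2, 7:2.
Sum = 1 + 2 + 2 + 2 + 2 + 2 = 11.

11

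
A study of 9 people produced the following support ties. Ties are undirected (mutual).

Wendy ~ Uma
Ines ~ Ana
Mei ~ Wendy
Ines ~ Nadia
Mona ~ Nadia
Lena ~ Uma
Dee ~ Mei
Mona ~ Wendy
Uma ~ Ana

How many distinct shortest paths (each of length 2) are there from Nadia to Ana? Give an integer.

1

The shortest distance is 2, and the only length-2 path is Nadia–Ines–Ana. So there is exactly 1 shortest path.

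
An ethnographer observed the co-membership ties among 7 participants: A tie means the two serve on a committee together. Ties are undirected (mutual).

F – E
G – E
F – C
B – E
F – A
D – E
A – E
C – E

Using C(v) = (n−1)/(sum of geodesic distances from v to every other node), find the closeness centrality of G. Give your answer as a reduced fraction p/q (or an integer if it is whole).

6/11

Distances from G: A:2, B:2, C:2, D:2, E:1, F:2. Sum = 11.
n = 7, so closeness = 6/11.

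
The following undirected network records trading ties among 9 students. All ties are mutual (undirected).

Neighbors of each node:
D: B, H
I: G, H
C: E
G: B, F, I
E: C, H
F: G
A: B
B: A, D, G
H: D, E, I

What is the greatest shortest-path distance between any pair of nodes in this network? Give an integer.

Eccentricity of each node (its greatest distance to any other): A:5, B:4, C:5, D:3, E:4, F:5, G:4, H:3, I:3.
The maximum eccentricity is 5, realized for instance by the pair C–F via C – E – H – I – G – F. So the diameter is 5.

5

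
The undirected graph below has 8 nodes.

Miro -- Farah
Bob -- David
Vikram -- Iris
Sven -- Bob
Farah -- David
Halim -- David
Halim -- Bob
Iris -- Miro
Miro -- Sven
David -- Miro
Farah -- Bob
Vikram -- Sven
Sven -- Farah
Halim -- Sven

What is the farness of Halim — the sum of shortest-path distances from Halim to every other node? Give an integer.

Distances from Halim: Bob:1, David:1, Farah:2, Iris:3, Miro:2, Sven:1, Vikram:2.
Sum = 1 + 1 + 2 + 3 + 2 + 1 + 2 = 12.

12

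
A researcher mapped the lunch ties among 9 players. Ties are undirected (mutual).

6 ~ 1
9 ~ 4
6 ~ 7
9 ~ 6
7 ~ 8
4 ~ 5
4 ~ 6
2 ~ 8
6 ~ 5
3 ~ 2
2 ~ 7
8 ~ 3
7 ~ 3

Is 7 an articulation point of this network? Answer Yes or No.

Removing 7 leaves {1, 4, 5, 6, and 9} with no path to {2, 3, and 8}, so the network splits into 2 components. 7 is a cut vertex.

Yes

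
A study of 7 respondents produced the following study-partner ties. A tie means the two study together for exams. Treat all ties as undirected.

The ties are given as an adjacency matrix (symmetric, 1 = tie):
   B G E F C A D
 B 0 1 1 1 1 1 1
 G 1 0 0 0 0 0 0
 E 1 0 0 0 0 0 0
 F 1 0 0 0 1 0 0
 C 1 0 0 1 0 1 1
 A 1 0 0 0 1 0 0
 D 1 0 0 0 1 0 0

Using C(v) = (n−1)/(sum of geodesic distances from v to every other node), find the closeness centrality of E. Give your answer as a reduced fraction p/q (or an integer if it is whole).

6/11

Distances from E: A:2, B:1, C:2, D:2, F:2, G:2. Sum = 11.
n = 7, so closeness = 6/11.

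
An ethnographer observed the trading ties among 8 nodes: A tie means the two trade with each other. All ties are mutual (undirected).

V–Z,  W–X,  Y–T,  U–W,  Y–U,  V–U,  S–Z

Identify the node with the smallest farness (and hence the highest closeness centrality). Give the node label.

Farness (sum of distances to all others) for each node — S:24, T:22, U:12, V:14, W:16, X:22, Y:16, Z:18.
The smallest farness is 12, for U, so U has the highest closeness.

U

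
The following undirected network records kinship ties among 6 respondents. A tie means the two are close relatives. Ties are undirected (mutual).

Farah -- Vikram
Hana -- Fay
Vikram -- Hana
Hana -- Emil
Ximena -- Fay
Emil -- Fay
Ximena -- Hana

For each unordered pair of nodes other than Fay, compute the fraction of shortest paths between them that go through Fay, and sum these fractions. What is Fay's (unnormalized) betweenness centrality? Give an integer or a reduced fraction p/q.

Pairs whose geodesics pass through Fay — Emil–Ximena: 1/2.
All other pairs contribute 0.
Summing the contributions gives betweenness(Fay) = 1/2.

1/2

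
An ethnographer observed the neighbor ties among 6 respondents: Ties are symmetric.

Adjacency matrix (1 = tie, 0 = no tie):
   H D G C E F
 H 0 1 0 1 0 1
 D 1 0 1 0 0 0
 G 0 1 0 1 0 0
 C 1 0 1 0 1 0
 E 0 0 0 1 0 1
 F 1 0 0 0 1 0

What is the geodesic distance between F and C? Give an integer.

One shortest route is F – H – C, which uses 2 edges, and F and C are not directly tied, so nothing shorter exists. So d(F,C) = 2.

2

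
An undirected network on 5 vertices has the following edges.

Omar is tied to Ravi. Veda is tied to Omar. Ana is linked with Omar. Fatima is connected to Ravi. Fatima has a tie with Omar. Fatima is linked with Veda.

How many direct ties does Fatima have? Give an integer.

3

Fatima is directly tied to Omar, Ravi, and Veda. That is 3 neighbors, so the degree of Fatima is 3.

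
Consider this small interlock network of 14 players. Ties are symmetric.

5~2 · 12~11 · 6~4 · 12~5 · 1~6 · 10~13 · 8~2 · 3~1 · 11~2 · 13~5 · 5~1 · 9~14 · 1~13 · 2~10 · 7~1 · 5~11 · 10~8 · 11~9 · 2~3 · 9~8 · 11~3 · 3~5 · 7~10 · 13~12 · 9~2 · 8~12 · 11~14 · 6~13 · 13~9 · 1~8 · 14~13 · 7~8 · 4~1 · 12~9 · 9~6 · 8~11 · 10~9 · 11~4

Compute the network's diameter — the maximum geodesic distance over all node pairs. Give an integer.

3

Eccentricity of each node (its greatest distance to any other): 1:2, 2:2, 3:2, 4:3, 5:2, 6:2, 7:3, 8:2, 9:2, 10:3, 11:2, 12:2, 13:2, 14:3.
The maximum eccentricity is 3, realized for instance by the pair 10–4 via 10 – 13 – 1 – 4. So the diameter is 3.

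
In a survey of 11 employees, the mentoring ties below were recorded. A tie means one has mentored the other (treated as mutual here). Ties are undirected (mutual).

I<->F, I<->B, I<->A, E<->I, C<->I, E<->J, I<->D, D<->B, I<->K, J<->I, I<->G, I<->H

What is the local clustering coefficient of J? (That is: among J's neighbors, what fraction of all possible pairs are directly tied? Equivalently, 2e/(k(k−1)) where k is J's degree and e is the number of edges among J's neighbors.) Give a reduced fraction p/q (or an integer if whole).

J's neighbors: E and I (k = 2).
Possible neighbor pairs: C(2,2) = 1. Edges among them: E–I → e = 1.
Clustering(J) = 1/1.

1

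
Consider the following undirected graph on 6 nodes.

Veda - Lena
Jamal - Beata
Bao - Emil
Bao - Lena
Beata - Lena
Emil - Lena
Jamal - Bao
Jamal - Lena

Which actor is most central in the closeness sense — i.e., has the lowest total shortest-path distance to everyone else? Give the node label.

Lena

Farness (sum of distances to all others) for each node — Bao:7, Beata:8, Emil:8, Jamal:7, Lena:5, Veda:9.
The smallest farness is 5, for Lena, so Lena has the highest closeness.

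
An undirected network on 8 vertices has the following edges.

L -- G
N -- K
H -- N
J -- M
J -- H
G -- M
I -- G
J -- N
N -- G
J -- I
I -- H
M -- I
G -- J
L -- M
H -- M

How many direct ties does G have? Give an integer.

5

G is directly tied to I, J, L, M, and N. That is 5 neighbors, so the degree of G is 5.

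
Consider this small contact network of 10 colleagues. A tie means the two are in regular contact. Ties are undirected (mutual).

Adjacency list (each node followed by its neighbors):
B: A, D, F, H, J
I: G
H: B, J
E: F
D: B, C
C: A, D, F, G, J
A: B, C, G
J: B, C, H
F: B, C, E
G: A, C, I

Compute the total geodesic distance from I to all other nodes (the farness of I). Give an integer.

25

Distances from I: A:2, B:3, C:2, D:3, E:4, F:3, G:1, H:4, J:3.
Sum = 2 + 3 + 2 + 3 + 4 + 3 + 1 + 4 + 3 = 25.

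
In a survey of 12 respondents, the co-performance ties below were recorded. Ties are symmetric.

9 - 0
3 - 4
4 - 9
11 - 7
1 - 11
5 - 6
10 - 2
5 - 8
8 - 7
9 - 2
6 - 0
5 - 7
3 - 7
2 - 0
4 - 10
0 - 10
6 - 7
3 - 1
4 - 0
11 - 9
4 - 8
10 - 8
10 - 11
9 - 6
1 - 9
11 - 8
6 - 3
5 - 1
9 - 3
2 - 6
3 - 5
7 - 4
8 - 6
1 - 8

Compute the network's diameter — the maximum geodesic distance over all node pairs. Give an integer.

2

Eccentricity of each node (its greatest distance to any other): 0:2, 1:2, 2:2, 3:2, 4:2, 5:2, 6:2, 7:2, 8:2, 9:2, 10:2, 11:2.
The maximum eccentricity is 2, realized for instance by the pair 11–2 via 11 – 9 – 2. So the diameter is 2.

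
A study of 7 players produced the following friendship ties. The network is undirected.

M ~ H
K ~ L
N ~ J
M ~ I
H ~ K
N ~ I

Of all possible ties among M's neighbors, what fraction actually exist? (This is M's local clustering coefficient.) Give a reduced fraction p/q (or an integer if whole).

M's neighbors: H and I (k = 2).
Possible neighbor pairs: C(2,2) = 1. Edges among them: none → e = 0.
Clustering(M) = 0/1.

0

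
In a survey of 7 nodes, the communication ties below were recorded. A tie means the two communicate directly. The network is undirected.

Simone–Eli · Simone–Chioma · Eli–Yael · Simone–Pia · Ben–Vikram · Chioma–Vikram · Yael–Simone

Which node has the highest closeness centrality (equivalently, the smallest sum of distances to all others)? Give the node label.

Simone

Farness (sum of distances to all others) for each node — Ben:18, Chioma:10, Eli:13, Pia:14, Simone:9, Vikram:13, Yael:13.
The smallest farness is 9, for Simone, so Simone has the highest closeness.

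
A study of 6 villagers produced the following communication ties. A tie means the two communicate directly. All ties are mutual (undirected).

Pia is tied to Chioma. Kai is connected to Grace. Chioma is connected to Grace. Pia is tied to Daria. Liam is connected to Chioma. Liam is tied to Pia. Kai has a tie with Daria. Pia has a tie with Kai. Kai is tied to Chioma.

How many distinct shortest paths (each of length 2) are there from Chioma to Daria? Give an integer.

The shortest distance is 2. The length-2 paths are: Chioma–Kai–Daria; Chioma–Pia–Daria.
That gives 2 distinct shortest paths.

2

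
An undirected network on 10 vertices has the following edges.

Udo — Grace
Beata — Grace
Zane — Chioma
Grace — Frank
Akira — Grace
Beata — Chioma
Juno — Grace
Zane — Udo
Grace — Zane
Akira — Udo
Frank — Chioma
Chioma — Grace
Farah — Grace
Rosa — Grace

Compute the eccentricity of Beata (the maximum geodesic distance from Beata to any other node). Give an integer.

Distances from Beata: Akira:2, Chioma:1, Farah:2, Frank:2, Grace:1, Juno:2, Rosa:2, Udo:2, Zane:2.
The largest is 2 (to Farah, Akira, Zane, Rosa, Frank, Udo, and Juno), so the eccentricity of Beata is 2.

2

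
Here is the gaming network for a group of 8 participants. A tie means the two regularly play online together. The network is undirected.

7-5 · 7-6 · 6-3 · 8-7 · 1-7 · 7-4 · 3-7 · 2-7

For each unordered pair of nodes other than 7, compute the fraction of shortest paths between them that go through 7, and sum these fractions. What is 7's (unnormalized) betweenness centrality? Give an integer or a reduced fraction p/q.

20

Pairs whose geodesics pass through 7 — 8–3: 1; 8–5: 1; 8–2: 1; 8–1: 1; 8–4: 1; 8–6: 1; 3–5: 1; 3–2: 1; 3–1: 1; 3–4: 1; 5–2: 1; 5–1: 1; 5–4: 1; 5–6: 1 … (+6 more pairs).
All other pairs contribute 0.
Summing the contributions gives betweenness(7) = 20.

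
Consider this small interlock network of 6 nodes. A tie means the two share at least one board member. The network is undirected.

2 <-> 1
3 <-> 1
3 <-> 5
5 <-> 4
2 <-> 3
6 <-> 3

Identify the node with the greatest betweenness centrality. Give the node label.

3

Unnormalized betweenness of each node: 1:0, 2:0, 3:8, 4:0, 5:4, 6:0.
3 has the largest value, 8, making it the main broker — the node through which the most shortest paths run.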